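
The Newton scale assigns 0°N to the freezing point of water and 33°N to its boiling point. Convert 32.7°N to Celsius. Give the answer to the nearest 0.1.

Linear interpolation between the fixed points: C = (32.7 - 0) × 100 / (33 - 0) = 99.0909°C.

99.1°C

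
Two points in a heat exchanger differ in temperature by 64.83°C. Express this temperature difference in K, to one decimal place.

Celsius and kelvin degrees are the same size, so the interval is unchanged: 64.8.

64.8 K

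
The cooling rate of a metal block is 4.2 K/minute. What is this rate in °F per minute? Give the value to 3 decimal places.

7.560 °F/minute

Since only a temperature interval is involved, the additive offset between the scales drops out.
A change of 1 K is a change of 1.8°F, so 4.2 × 1.8 = 7.560.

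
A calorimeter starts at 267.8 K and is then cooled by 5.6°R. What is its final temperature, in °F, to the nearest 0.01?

Initial temperature in Celsius: 267.8 - 273.15 = -5.3500°C.
The 5.6°R change is an interval, so only the factor 5/9 applies: -5.6 × 5/9 = -3.1111°C.
Final Celsius temperature: -5.3500 - 3.1111 = -8.4611°C.
In Fahrenheit: -8.4611 × 1.8 + 32 = 16.77°F.

16.77°F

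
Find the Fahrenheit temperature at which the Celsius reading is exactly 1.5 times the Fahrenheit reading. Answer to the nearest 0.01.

Let F be the Fahrenheit reading. The Celsius reading is C = 5/9·F - 17.7778.
Require C = 1.5·F: 5/9·F - 17.7778 = 1.5·F.
(-17/18)·F = 17.7778  ⇒  F = -18.82.

-18.82°F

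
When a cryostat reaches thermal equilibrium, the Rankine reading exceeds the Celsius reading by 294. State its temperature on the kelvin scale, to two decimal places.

Let x be the Rankine reading; then the Celsius reading is 5/9·x - 273.15.
(5/9·x - 273.15) - x = -294  ⇒  (-4/9)·x = -20.85  ⇒  x = 46.9125°R.
In Celsius: (46.9125 - 491.67) × 5/9 = -247.0875°C.
In kelvin: -247.0875 + 273.15 = 26.06 K.

26.06 K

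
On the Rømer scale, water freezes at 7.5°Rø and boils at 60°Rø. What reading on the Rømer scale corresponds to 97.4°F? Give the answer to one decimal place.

First in Celsius: (97.4 - 32) × 5/9 = 36.3333°C.
Linearly onto the Rømer scale: 7.5 + (36.3333 / 100) × (60 - 7.5) = 26.6°Rø.

26.6°Rø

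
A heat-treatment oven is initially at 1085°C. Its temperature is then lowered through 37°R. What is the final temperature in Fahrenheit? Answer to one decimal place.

1948.0°F

The 37°R change is an interval, so only the factor 5/9 applies: -37 × 5/9 = -20.5556°C.
Final Celsius temperature: 1085.0000 - 20.5556 = 1064.4444°C.
In Fahrenheit: 1064.4444 × 1.8 + 32 = 1948.0°F.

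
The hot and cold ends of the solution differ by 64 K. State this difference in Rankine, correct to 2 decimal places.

115.20°R

An interval of 1 K corresponds to 1.8°R.
64 × 1.8 = 115.20.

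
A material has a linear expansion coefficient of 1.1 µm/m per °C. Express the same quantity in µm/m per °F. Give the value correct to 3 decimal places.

0.611 µm/m per °F

Since only a temperature interval is involved, the additive offset between the scales drops out.
A change of 1°F is a change of 5/9°C, so per °F the value is 1.1 × 5/9 = 0.611.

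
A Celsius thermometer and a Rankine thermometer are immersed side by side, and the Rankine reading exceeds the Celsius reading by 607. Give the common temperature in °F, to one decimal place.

Let x be the Celsius reading; then the Rankine reading is 1.8·x + 491.67.
(1.8·x + 491.67) - x = 607  ⇒  (0.8)·x = 115.33  ⇒  x = 144.1625°C.
In Fahrenheit: 144.1625 × 1.8 + 32 = 291.5°F.

291.5°F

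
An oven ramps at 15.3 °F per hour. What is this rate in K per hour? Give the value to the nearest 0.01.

8.50 K/hour

The quantity depends on a temperature interval, so only the ratio of degree sizes applies; the offset between the scales is irrelevant.
A change of 1°F is a change of 5/9 K, so 15.3 × 5/9 = 8.50.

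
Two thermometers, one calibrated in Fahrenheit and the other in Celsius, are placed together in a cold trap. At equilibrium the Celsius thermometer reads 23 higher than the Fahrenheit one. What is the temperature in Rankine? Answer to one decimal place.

Let x be the Fahrenheit reading; then the Celsius reading is 5/9·x - 17.7778.
(5/9·x - 17.7778) - x = 23  ⇒  (-4/9)·x = 40.7778  ⇒  x = -91.7500°F.
In Celsius: (-91.75 - 32) × 5/9 = -68.7500°C.
In Rankine: -68.7500 × 1.8 + 491.67 = 367.9°R.

367.9°R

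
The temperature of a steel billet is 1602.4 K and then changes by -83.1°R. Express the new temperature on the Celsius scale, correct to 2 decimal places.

1283.08°C

Initial temperature in Celsius: 1602.4 - 273.15 = 1329.2500°C.
The 83.1°R change is an interval, so only the factor 5/9 applies: -83.1 × 5/9 = -46.1667°C.
Final Celsius temperature: 1329.2500 - 46.1667 = 1283.0833°C.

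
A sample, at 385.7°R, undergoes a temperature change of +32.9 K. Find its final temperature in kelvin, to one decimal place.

247.2 K

Initial temperature in Celsius: (385.7 - 491.67) × 5/9 = -58.8722°C.
The 32.9 K change is an interval; Kelvin and Celsius degrees are the same size, so ΔC = +32.9°C.
Final Celsius temperature: -58.8722 + 32.9000 = -25.9722°C.
In kelvin: -25.9722 + 273.15 = 247.2 K.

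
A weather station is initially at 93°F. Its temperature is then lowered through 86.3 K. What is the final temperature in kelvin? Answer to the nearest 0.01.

Initial temperature in Celsius: (93 - 32) × 5/9 = 33.8889°C.
The 86.3 K change is an interval; Kelvin and Celsius degrees are the same size, so ΔC = -86.3°C.
Final Celsius temperature: 33.8889 - 86.3000 = -52.4111°C.
In kelvin: -52.4111 + 273.15 = 220.74 K.

220.74 K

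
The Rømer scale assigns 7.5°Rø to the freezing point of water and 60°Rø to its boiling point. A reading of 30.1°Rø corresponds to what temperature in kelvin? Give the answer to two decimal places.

316.20 K

Linear interpolation between the fixed points: C = (30.1 - 7.5) × 100 / (60 - 7.5) = 43.0476°C.
Then 43.0476 + 273.15 = 316.20 K.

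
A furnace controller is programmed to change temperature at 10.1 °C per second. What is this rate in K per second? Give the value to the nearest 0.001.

10.100 K/second

Since only a temperature interval is involved, the additive offset between the scales drops out.
A change of 1°C is a change of 1 K, so 10.1 × 1 = 10.100.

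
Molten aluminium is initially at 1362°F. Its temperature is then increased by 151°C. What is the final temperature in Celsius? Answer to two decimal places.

889.89°C

Initial temperature in Celsius: (1362 - 32) × 5/9 = 738.8889°C.
Final Celsius temperature: 738.8889 + 151.0000 = 889.8889°C.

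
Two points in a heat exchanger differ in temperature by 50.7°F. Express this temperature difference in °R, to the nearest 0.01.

Fahrenheit and Rankine degrees are the same size, so the interval is unchanged: 50.70.

50.70°R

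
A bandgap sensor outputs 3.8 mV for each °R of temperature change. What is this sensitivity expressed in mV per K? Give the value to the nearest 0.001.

The quantity depends on a temperature interval, so only the ratio of degree sizes applies; the offset between the scales is irrelevant.
A change of 1 K is a change of 1.8°R, so per K the value is 3.8 × 1.8 = 6.840.

6.840 mV per K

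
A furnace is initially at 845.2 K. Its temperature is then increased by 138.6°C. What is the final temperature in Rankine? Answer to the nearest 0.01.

Initial temperature in Celsius: 845.2 - 273.15 = 572.0500°C.
Final Celsius temperature: 572.0500 + 138.6000 = 710.6500°C.
In Rankine: 710.6500 × 1.8 + 491.67 = 1770.84°R.

1770.84°R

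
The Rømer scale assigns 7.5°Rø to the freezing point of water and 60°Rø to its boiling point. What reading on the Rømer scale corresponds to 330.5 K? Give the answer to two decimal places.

First in Celsius: 330.5 - 273.15 = 57.3500°C.
Linearly onto the Rømer scale: 7.5 + (57.3500 / 100) × (60 - 7.5) = 37.61°Rø.

37.61°Rø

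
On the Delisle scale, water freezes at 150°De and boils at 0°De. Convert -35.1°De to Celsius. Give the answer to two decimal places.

123.40°C

Linear interpolation between the fixed points: C = (-35.1 - 150) × 100 / (0 - 150) = 123.4000°C.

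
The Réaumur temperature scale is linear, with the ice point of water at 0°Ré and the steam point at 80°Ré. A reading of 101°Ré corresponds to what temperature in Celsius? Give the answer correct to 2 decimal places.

126.25°C

Linear interpolation between the fixed points: C = (101 - 0) × 100 / (80 - 0) = 126.2500°C.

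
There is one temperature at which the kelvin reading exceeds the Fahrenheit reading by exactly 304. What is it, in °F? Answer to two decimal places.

-109.41°F

Let F be the Fahrenheit reading. The kelvin reading is K = 5/9·F + 255.372.
Require K - F = 304: (-4/9)·F + 255.372 = 304.
F = (304 - 255.372) / (-4/9) = -109.41.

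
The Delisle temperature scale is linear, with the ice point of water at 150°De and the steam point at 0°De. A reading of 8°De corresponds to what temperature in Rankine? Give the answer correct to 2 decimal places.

662.07°R

Linear interpolation between the fixed points: C = (8 - 150) × 100 / (0 - 150) = 94.6667°C.
Then 94.6667 × 1.8 + 491.67 = 662.07°R.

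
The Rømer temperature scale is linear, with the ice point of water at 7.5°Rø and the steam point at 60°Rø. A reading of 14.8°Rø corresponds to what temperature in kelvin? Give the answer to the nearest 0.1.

287.1 K

Linear interpolation between the fixed points: C = (14.8 - 7.5) × 100 / (60 - 7.5) = 13.9048°C.
Then 13.9048 + 273.15 = 287.1 K.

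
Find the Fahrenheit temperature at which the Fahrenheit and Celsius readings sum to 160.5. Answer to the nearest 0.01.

114.61°F

Let F be the Fahrenheit reading. The Celsius reading is C = 5/9·F - 17.7778.
Require F + C = 160.5: (14/9)·F - 17.7778 = 160.5.
F = (160.5 + 17.7778) / (14/9) = 114.61.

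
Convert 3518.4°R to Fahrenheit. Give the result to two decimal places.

3058.73°F

In Celsius: (3518.4 - 491.67) × 5/9 = 1681.5167°C.
In Fahrenheit: 1681.5167 × 1.8 + 32 = 3058.73°F.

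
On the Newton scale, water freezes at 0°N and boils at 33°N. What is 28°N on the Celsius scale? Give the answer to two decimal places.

Linear interpolation between the fixed points: C = (28 - 0) × 100 / (33 - 0) = 84.8485°C.

84.85°C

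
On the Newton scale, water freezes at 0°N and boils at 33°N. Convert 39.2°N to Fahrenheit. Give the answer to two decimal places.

Linear interpolation between the fixed points: C = (39.2 - 0) × 100 / (33 - 0) = 118.7879°C.
Then 118.7879 × 1.8 + 32 = 245.82°F.

245.82°F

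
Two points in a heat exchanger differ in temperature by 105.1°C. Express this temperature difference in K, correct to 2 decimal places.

Celsius and kelvin degrees are the same size, so the interval is unchanged: 105.10.

105.10 K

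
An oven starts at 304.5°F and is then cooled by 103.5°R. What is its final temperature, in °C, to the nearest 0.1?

Initial temperature in Celsius: (304.5 - 32) × 5/9 = 151.3889°C.
The 103.5°R change is an interval, so only the factor 5/9 applies: -103.5 × 5/9 = -57.5000°C.
Final Celsius temperature: 151.3889 - 57.5000 = 93.8889°C.

93.9°C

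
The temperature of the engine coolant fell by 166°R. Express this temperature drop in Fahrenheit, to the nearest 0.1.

166.0°F

Rankine and Fahrenheit degrees are the same size, so the interval is unchanged: 166.0.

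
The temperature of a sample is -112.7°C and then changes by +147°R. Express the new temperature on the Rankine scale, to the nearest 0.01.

435.81°R

The 147°R change is an interval, so only the factor 5/9 applies: +147 × 5/9 = +81.6667°C.
Final Celsius temperature: -112.7000 + 81.6667 = -31.0333°C.
In Rankine: -31.0333 × 1.8 + 491.67 = 435.81°R.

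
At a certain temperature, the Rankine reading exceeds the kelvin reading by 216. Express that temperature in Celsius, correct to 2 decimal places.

-3.15°C

Let x be the kelvin reading; then the Rankine reading is 1.8·x.
(1.8·x) - x = 216  ⇒  (0.8)·x = 216  ⇒  x = 270.0000 K.
In Celsius: 270 - 273.15 = -3.15°C.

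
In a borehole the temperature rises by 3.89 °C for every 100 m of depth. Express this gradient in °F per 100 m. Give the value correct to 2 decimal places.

7.00 °F/100 m

The quantity depends on a temperature interval, so only the ratio of degree sizes applies; the offset between the scales is irrelevant.
A change of 1°C is a change of 1.8°F, so 3.89 × 1.8 = 7.00.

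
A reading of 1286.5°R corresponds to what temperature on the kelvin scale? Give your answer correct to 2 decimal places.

In Celsius: (1286.5 - 491.67) × 5/9 = 441.5722°C.
In kelvin: 441.5722 + 273.15 = 714.72 K.

714.72 K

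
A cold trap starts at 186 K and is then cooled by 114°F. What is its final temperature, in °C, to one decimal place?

-150.5°C

Initial temperature in Celsius: 186 - 273.15 = -87.1500°C.
The 114°F change is an interval, so only the factor 5/9 applies: -114 × 5/9 = -63.3333°C.
Final Celsius temperature: -87.1500 - 63.3333 = -150.4833°C.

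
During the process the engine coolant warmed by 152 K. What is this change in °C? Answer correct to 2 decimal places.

Kelvin and Celsius degrees are the same size, so the interval is unchanged: 152.00.

152.00°C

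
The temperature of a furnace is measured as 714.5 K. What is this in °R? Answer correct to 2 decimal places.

1286.10°R

In Celsius: 714.5 - 273.15 = 441.3500°C.
In Rankine: 441.3500 × 1.8 + 491.67 = 1286.10°R.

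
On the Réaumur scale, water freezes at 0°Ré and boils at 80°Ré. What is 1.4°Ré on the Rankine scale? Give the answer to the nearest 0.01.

494.82°R

Linear interpolation between the fixed points: C = (1.4 - 0) × 100 / (80 - 0) = 1.7500°C.
Then 1.7500 × 1.8 + 491.67 = 494.82°R.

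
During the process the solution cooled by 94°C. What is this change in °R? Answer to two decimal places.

For a temperature interval the offset drops out; only the factor 1.8 applies.
94 × 1.8 = 169.20.

169.20°R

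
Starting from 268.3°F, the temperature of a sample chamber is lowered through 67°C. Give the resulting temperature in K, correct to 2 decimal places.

337.43 K

Initial temperature in Celsius: (268.3 - 32) × 5/9 = 131.2778°C.
Final Celsius temperature: 131.2778 - 67.0000 = 64.2778°C.
In kelvin: 64.2778 + 273.15 = 337.43 K.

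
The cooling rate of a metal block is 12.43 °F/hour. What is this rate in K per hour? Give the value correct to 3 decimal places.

6.906 K/hour

The quantity depends on a temperature interval, so only the ratio of degree sizes applies; the offset between the scales is irrelevant.
A change of 1°F is a change of 5/9 K, so 12.43 × 5/9 = 6.906.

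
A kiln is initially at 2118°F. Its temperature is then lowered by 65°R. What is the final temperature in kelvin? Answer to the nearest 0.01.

1395.93 K

Initial temperature in Celsius: (2118 - 32) × 5/9 = 1158.8889°C.
The 65°R change is an interval, so only the factor 5/9 applies: -65 × 5/9 = -36.1111°C.
Final Celsius temperature: 1158.8889 - 36.1111 = 1122.7778°C.
In kelvin: 1122.7778 + 273.15 = 1395.93 K.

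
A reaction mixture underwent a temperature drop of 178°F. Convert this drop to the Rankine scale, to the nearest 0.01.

Fahrenheit and Rankine degrees are the same size, so the interval is unchanged: 178.00.

178.00°R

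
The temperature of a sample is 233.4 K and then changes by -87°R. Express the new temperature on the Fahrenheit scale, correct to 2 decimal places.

-126.55°F

Initial temperature in Celsius: 233.4 - 273.15 = -39.7500°C.
The 87°R change is an interval, so only the factor 5/9 applies: -87 × 5/9 = -48.3333°C.
Final Celsius temperature: -39.7500 - 48.3333 = -88.0833°C.
In Fahrenheit: -88.0833 × 1.8 + 32 = -126.55°F.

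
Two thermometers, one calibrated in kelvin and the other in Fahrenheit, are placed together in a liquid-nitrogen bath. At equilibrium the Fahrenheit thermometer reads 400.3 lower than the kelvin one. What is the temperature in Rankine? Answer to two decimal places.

Let x be the kelvin reading; then the Fahrenheit reading is 1.8·x - 459.67.
(1.8·x - 459.67) - x = -400.3  ⇒  (0.8)·x = 59.37  ⇒  x = 74.2125 K.
In Celsius: 74.2125 - 273.15 = -198.9375°C.
In Rankine: -198.9375 × 1.8 + 491.67 = 133.58°R.

133.58°R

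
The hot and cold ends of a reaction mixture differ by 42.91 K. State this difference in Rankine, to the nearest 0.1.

Only the scale ratio 1.8 matters for a change in temperature.
42.91 × 1.8 = 77.2.

77.2°R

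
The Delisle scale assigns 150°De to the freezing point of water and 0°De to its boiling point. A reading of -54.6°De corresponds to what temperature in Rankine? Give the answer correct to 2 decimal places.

737.19°R

Linear interpolation between the fixed points: C = (-54.6 - 150) × 100 / (0 - 150) = 136.4000°C.
Then 136.4000 × 1.8 + 491.67 = 737.19°R.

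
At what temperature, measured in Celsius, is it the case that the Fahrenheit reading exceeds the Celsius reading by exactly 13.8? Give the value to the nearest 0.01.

Let C be the Celsius reading. The Fahrenheit reading is F = 1.8·C + 32.
Require F - C = 13.8: (0.8)·C + 32 = 13.8.
C = (13.8 - 32) / (0.8) = -22.75.

-22.75°C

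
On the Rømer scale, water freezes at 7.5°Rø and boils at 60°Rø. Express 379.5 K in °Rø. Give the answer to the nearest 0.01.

63.33°Rø

First in Celsius: 379.5 - 273.15 = 106.3500°C.
Linearly onto the Rømer scale: 7.5 + (106.3500 / 100) × (60 - 7.5) = 63.33°Rø.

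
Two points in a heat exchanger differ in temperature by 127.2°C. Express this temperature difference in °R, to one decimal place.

An interval of 1°C corresponds to 1.8°R.
127.2 × 1.8 = 229.0.

229.0°R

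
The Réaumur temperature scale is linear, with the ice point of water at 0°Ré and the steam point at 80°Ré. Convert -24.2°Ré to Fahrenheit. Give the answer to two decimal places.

-22.45°F

Linear interpolation between the fixed points: C = (-24.2 - 0) × 100 / (80 - 0) = -30.2500°C.
Then -30.2500 × 1.8 + 32 = -22.45°F.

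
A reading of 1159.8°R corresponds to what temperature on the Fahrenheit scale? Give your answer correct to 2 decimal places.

In Celsius: (1159.8 - 491.67) × 5/9 = 371.1833°C.
In Fahrenheit: 371.1833 × 1.8 + 32 = 700.13°F.

700.13°F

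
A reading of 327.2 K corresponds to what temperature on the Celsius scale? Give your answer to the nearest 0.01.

54.05°C

In Celsius: 327.2 - 273.15 = 54.0500°C.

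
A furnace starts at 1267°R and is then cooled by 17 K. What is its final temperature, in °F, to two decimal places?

776.73°F

Initial temperature in Celsius: (1267 - 491.67) × 5/9 = 430.7389°C.
The 17 K change is an interval; Kelvin and Celsius degrees are the same size, so ΔC = -17°C.
Final Celsius temperature: 430.7389 - 17.0000 = 413.7389°C.
In Fahrenheit: 413.7389 × 1.8 + 32 = 776.73°F.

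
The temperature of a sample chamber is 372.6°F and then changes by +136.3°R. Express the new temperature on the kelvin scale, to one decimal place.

Initial temperature in Celsius: (372.6 - 32) × 5/9 = 189.2222°C.
The 136.3°R change is an interval, so only the factor 5/9 applies: +136.3 × 5/9 = +75.7222°C.
Final Celsius temperature: 189.2222 + 75.7222 = 264.9444°C.
In kelvin: 264.9444 + 273.15 = 538.1 K.

538.1 K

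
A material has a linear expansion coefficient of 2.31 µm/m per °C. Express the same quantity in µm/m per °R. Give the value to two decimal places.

Since only a temperature interval is involved, the additive offset between the scales drops out.
A change of 1°R is a change of 5/9°C, so per °R the value is 2.31 × 5/9 = 1.28.

1.28 µm/m per °R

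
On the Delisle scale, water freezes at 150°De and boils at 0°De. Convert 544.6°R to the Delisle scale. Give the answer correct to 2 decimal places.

First in Celsius: (544.6 - 491.67) × 5/9 = 29.4056°C.
Linearly onto the Delisle scale: 150 + (29.4056 / 100) × (0 - 150) = 105.89°De.

105.89°De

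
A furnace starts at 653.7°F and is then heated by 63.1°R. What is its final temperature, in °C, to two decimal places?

Initial temperature in Celsius: (653.7 - 32) × 5/9 = 345.3889°C.
The 63.1°R change is an interval, so only the factor 5/9 applies: +63.1 × 5/9 = +35.0556°C.
Final Celsius temperature: 345.3889 + 35.0556 = 380.4444°C.

380.44°C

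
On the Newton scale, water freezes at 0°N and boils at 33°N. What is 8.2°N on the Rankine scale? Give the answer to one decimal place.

536.4°R

Linear interpolation between the fixed points: C = (8.2 - 0) × 100 / (33 - 0) = 24.8485°C.
Then 24.8485 × 1.8 + 491.67 = 536.4°R.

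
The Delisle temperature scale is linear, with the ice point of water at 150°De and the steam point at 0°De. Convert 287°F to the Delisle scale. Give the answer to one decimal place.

First in Celsius: (287 - 32) × 5/9 = 141.6667°C.
Linearly onto the Delisle scale: 150 + (141.6667 / 100) × (0 - 150) = -62.5°De.

-62.5°De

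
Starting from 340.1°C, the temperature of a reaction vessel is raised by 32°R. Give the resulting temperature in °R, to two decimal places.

1135.85°R

The 32°R change is an interval, so only the factor 5/9 applies: +32 × 5/9 = +17.7778°C.
Final Celsius temperature: 340.1000 + 17.7778 = 357.8778°C.
In Rankine: 357.8778 × 1.8 + 491.67 = 1135.85°R.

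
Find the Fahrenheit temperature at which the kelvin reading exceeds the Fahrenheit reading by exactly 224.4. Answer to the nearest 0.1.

Let F be the Fahrenheit reading. The kelvin reading is K = 5/9·F + 255.372.
Require K - F = 224.4: (-4/9)·F + 255.372 = 224.4.
F = (224.4 - 255.372) / (-4/9) = 69.7.

69.7°F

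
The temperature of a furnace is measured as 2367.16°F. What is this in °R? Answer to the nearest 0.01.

2826.83°R

In Celsius: (2367.16 - 32) × 5/9 = 1297.3111°C.
In Rankine: 1297.3111 × 1.8 + 491.67 = 2826.83°R.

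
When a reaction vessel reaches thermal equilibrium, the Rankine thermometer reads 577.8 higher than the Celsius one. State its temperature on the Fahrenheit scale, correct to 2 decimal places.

Let x be the Celsius reading; then the Rankine reading is 1.8·x + 491.67.
(1.8·x + 491.67) - x = 577.8  ⇒  (0.8)·x = 86.13  ⇒  x = 107.6625°C.
In Fahrenheit: 107.6625 × 1.8 + 32 = 225.79°F.

225.79°F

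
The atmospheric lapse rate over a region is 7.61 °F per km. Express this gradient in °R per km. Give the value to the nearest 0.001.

7.610 °R/km

Since only a temperature interval is involved, the additive offset between the scales drops out.
A change of 1°F is a change of 1°R, so 7.61 × 1 = 7.610.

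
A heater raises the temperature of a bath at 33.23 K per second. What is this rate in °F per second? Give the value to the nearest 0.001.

59.814 °F/second

The quantity depends on a temperature interval, so only the ratio of degree sizes applies; the offset between the scales is irrelevant.
A change of 1 K is a change of 1.8°F, so 33.23 × 1.8 = 59.814.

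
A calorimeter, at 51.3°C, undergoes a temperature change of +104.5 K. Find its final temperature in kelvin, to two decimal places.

The 104.5 K change is an interval; Kelvin and Celsius degrees are the same size, so ΔC = +104.5°C.
Final Celsius temperature: 51.3000 + 104.5000 = 155.8000°C.
In kelvin: 155.8000 + 273.15 = 428.95 K.

428.95 K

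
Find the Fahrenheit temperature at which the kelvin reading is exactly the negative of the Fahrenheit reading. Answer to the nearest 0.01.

Let F be the Fahrenheit reading. The kelvin reading is K = 5/9·F + 255.372.
Require K = -1·F: 5/9·F + 255.372 = -1·F.
(14/9)·F = -255.372  ⇒  F = -164.17.

-164.17°F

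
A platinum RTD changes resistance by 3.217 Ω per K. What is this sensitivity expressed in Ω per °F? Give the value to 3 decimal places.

1.787 Ω per °F

Since only a temperature interval is involved, the additive offset between the scales drops out.
A change of 1°F is a change of 5/9 K, so per °F the value is 3.217 × 5/9 = 1.787.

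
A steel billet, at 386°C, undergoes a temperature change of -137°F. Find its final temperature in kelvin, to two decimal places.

The 137°F change is an interval, so only the factor 5/9 applies: -137 × 5/9 = -76.1111°C.
Final Celsius temperature: 386.0000 - 76.1111 = 309.8889°C.
In kelvin: 309.8889 + 273.15 = 583.04 K.

583.04 K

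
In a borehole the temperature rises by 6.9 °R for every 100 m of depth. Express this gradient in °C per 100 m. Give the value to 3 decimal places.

3.833 °C/100 m

Since only a temperature interval is involved, the additive offset between the scales drops out.
A change of 1°R is a change of 5/9°C, so 6.9 × 5/9 = 3.833.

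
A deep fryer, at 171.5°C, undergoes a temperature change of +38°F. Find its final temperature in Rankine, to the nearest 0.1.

The 38°F change is an interval, so only the factor 5/9 applies: +38 × 5/9 = +21.1111°C.
Final Celsius temperature: 171.5000 + 21.1111 = 192.6111°C.
In Rankine: 192.6111 × 1.8 + 491.67 = 838.4°R.

838.4°R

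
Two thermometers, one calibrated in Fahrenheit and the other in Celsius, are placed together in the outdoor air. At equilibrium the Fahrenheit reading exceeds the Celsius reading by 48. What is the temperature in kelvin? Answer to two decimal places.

293.15 K

Let x be the Fahrenheit reading; then the Celsius reading is 5/9·x - 17.7778.
(5/9·x - 17.7778) - x = -48  ⇒  (-4/9)·x = -30.2222  ⇒  x = 68.0000°F.
In Celsius: (68 - 32) × 5/9 = 20.0000°C.
In kelvin: 20.0000 + 273.15 = 293.15 K.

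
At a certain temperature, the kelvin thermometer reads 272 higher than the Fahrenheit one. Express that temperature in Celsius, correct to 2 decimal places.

Let x be the Fahrenheit reading; then the kelvin reading is 5/9·x + 255.372.
(5/9·x + 255.372) - x = 272  ⇒  (-4/9)·x = 16.6278  ⇒  x = -37.4125°F.
In Celsius: (-37.4125 - 32) × 5/9 = -38.56°C.

-38.56°C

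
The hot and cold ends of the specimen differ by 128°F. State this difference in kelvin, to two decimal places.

71.11 K

Only the scale ratio 5/9 matters for a change in temperature.
128 × 5/9 = 71.11.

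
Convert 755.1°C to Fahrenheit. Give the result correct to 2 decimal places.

1391.18°F

In Fahrenheit: 755.1000 × 1.8 + 32 = 1391.18°F.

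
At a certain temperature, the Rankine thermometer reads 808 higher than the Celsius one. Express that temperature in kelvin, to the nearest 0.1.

668.6 K

Let x be the Celsius reading; then the Rankine reading is 1.8·x + 491.67.
(1.8·x + 491.67) - x = 808  ⇒  (0.8)·x = 316.33  ⇒  x = 395.4125°C.
In kelvin: 395.4125 + 273.15 = 668.6 K.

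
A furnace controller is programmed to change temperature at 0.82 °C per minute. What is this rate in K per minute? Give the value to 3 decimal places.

0.820 K/minute

The quantity depends on a temperature interval, so only the ratio of degree sizes applies; the offset between the scales is irrelevant.
A change of 1°C is a change of 1 K, so 0.82 × 1 = 0.820.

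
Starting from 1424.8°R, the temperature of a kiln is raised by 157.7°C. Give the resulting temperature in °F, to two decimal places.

Initial temperature in Celsius: (1424.8 - 491.67) × 5/9 = 518.4056°C.
Final Celsius temperature: 518.4056 + 157.7000 = 676.1056°C.
In Fahrenheit: 676.1056 × 1.8 + 32 = 1248.99°F.

1248.99°F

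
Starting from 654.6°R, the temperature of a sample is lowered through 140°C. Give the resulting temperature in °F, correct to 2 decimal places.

Initial temperature in Celsius: (654.6 - 491.67) × 5/9 = 90.5167°C.
Final Celsius temperature: 90.5167 - 140.0000 = -49.4833°C.
In Fahrenheit: -49.4833 × 1.8 + 32 = -57.07°F.

-57.07°F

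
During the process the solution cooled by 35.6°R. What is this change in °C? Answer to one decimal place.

19.8°C

Only the scale ratio 5/9 matters for a change in temperature.
35.6 × 5/9 = 19.8.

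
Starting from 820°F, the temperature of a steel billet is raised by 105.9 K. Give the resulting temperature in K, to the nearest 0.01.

816.83 K

Initial temperature in Celsius: (820 - 32) × 5/9 = 437.7778°C.
The 105.9 K change is an interval; Kelvin and Celsius degrees are the same size, so ΔC = +105.9°C.
Final Celsius temperature: 437.7778 + 105.9000 = 543.6778°C.
In kelvin: 543.6778 + 273.15 = 816.83 K.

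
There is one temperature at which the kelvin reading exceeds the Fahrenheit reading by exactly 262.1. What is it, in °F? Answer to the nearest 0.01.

-15.14°F

Let F be the Fahrenheit reading. The kelvin reading is K = 5/9·F + 255.372.
Require K - F = 262.1: (-4/9)·F + 255.372 = 262.1.
F = (262.1 - 255.372) / (-4/9) = -15.14.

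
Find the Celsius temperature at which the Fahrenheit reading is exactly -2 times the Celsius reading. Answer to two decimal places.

-8.42°C

Let C be the Celsius reading. The Fahrenheit reading is F = 1.8·C + 32.
Require F = -2·C: 1.8·C + 32 = -2·C.
(3.8)·C = -32  ⇒  C = -8.42.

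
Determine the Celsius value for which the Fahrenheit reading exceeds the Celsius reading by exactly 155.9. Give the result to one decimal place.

Let C be the Celsius reading. The Fahrenheit reading is F = 1.8·C + 32.
Require F - C = 155.9: (0.8)·C + 32 = 155.9.
C = (155.9 - 32) / (0.8) = 154.9.

154.9°C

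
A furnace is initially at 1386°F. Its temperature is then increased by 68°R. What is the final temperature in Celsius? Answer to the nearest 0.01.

Initial temperature in Celsius: (1386 - 32) × 5/9 = 752.2222°C.
The 68°R change is an interval, so only the factor 5/9 applies: +68 × 5/9 = +37.7778°C.
Final Celsius temperature: 752.2222 + 37.7778 = 790.0000°C.

790.00°C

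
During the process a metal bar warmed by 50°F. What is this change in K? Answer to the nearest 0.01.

27.78 K

Only the scale ratio 5/9 matters for a change in temperature.
50 × 5/9 = 27.78.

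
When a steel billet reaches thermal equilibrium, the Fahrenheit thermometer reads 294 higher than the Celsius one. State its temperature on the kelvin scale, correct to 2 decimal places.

Let x be the Celsius reading; then the Fahrenheit reading is 1.8·x + 32.
(1.8·x + 32) - x = 294  ⇒  (0.8)·x = 262  ⇒  x = 327.5000°C.
In kelvin: 327.5000 + 273.15 = 600.65 K.

600.65 K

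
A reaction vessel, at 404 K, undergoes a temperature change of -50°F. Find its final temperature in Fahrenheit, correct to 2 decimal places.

Initial temperature in Celsius: 404 - 273.15 = 130.8500°C.
The 50°F change is an interval, so only the factor 5/9 applies: -50 × 5/9 = -27.7778°C.
Final Celsius temperature: 130.8500 - 27.7778 = 103.0722°C.
In Fahrenheit: 103.0722 × 1.8 + 32 = 217.53°F.

217.53°F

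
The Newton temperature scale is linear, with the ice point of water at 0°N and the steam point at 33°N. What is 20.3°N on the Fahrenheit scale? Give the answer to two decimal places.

142.73°F

Linear interpolation between the fixed points: C = (20.3 - 0) × 100 / (33 - 0) = 61.5152°C.
Then 61.5152 × 1.8 + 32 = 142.73°F.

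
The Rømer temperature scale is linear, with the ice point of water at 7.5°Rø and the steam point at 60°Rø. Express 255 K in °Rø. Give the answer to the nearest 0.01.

-2.03°Rø

First in Celsius: 255 - 273.15 = -18.1500°C.
Linearly onto the Rømer scale: 7.5 + (-18.1500 / 100) × (60 - 7.5) = -2.03°Rø.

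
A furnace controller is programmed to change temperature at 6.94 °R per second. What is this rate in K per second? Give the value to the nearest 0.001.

3.856 K/second

The quantity depends on a temperature interval, so only the ratio of degree sizes applies; the offset between the scales is irrelevant.
A change of 1°R is a change of 5/9 K, so 6.94 × 5/9 = 3.856.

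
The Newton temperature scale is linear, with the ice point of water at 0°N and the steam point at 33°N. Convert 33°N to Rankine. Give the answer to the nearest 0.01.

Linear interpolation between the fixed points: C = (33 - 0) × 100 / (33 - 0) = 100.0000°C.
Then 100.0000 × 1.8 + 491.67 = 671.67°R.

671.67°R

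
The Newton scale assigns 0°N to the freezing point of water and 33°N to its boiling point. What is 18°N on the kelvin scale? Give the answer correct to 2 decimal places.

Linear interpolation between the fixed points: C = (18 - 0) × 100 / (33 - 0) = 54.5455°C.
Then 54.5455 + 273.15 = 327.70 K.

327.70 K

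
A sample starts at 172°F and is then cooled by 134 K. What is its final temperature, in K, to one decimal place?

216.9 K

Initial temperature in Celsius: (172 - 32) × 5/9 = 77.7778°C.
The 134 K change is an interval; Kelvin and Celsius degrees are the same size, so ΔC = -134°C.
Final Celsius temperature: 77.7778 - 134.0000 = -56.2222°C.
In kelvin: -56.2222 + 273.15 = 216.9 K.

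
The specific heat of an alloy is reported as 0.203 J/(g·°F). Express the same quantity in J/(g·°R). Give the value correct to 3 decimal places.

Since only a temperature interval is involved, the additive offset between the scales drops out.
A change of 1°R is a change of 1°F, so per °R the value is 0.203 × 1 = 0.203.

0.203 J/(g·°R)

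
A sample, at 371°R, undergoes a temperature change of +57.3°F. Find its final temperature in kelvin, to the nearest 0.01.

237.94 K

Initial temperature in Celsius: (371 - 491.67) × 5/9 = -67.0389°C.
The 57.3°F change is an interval, so only the factor 5/9 applies: +57.3 × 5/9 = +31.8333°C.
Final Celsius temperature: -67.0389 + 31.8333 = -35.2056°C.
In kelvin: -35.2056 + 273.15 = 237.94 K.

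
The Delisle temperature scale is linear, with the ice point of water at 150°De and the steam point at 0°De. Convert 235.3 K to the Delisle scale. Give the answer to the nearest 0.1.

206.8°De

First in Celsius: 235.3 - 273.15 = -37.8500°C.
Linearly onto the Delisle scale: 150 + (-37.8500 / 100) × (0 - 150) = 206.8°De.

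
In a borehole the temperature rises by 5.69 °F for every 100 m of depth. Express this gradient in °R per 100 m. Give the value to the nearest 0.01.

Since only a temperature interval is involved, the additive offset between the scales drops out.
A change of 1°F is a change of 1°R, so 5.69 × 1 = 5.69.

5.69 °R/100 m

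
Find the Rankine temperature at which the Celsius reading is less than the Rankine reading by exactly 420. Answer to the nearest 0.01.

Let R be the Rankine reading. The Celsius reading is C = 5/9·R - 273.15.
Require C - R = -420: (-4/9)·R - 273.15 = -420.
R = (-420 + 273.15) / (-4/9) = 330.41.

330.41°R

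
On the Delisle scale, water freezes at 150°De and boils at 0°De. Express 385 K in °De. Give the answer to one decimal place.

First in Celsius: 385 - 273.15 = 111.8500°C.
Linearly onto the Delisle scale: 150 + (111.8500 / 100) × (0 - 150) = -17.8°De.

-17.8°De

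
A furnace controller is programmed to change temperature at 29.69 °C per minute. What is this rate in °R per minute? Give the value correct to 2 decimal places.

Since only a temperature interval is involved, the additive offset between the scales drops out.
A change of 1°C is a change of 1.8°R, so 29.69 × 1.8 = 53.44.

53.44 °R/minute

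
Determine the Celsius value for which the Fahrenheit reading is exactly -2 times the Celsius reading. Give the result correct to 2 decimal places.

Let C be the Celsius reading. The Fahrenheit reading is F = 1.8·C + 32.
Require F = -2·C: 1.8·C + 32 = -2·C.
(3.8)·C = -32  ⇒  C = -8.42.

-8.42°C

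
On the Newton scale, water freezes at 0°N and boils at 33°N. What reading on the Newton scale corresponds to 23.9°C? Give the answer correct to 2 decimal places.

Linearly onto the Newton scale: 0 + (23.9000 / 100) × (33 - 0) = 7.89°N.

7.89°N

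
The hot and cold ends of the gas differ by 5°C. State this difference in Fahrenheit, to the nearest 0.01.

An interval of 1°C corresponds to 1.8°F.
5 × 1.8 = 9.00.

9.00°F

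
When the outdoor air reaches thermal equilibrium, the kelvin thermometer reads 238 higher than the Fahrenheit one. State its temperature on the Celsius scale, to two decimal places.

Let x be the Fahrenheit reading; then the kelvin reading is 5/9·x + 255.372.
(5/9·x + 255.372) - x = 238  ⇒  (-4/9)·x = -17.3722  ⇒  x = 39.0875°F.
In Celsius: (39.0875 - 32) × 5/9 = 3.94°C.

3.94°C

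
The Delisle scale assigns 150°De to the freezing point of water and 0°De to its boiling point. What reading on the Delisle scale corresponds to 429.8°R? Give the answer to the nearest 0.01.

201.56°De

First in Celsius: (429.8 - 491.67) × 5/9 = -34.3722°C.
Linearly onto the Delisle scale: 150 + (-34.3722 / 100) × (0 - 150) = 201.56°De.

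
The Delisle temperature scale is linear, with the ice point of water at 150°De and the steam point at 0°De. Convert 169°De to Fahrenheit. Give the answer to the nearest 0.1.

9.2°F

Linear interpolation between the fixed points: C = (169 - 150) × 100 / (0 - 150) = -12.6667°C.
Then -12.6667 × 1.8 + 32 = 9.2°F.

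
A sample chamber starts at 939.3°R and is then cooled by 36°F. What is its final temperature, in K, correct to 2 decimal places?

501.83 K

Initial temperature in Celsius: (939.3 - 491.67) × 5/9 = 248.6833°C.
The 36°F change is an interval, so only the factor 5/9 applies: -36 × 5/9 = -20.0000°C.
Final Celsius temperature: 248.6833 - 20.0000 = 228.6833°C.
In kelvin: 228.6833 + 273.15 = 501.83 K.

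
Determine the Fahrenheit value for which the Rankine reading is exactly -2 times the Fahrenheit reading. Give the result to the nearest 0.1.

-153.2°F

Let F be the Fahrenheit reading. The Rankine reading is R = 1·F + 459.67.
Require R = -2·F: 1·F + 459.67 = -2·F.
(3)·F = -459.67  ⇒  F = -153.2.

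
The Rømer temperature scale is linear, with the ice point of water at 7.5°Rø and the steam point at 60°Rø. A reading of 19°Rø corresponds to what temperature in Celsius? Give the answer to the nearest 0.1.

21.9°C

Linear interpolation between the fixed points: C = (19 - 7.5) × 100 / (60 - 7.5) = 21.9048°C.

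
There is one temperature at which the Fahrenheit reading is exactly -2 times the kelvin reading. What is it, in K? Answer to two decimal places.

120.97 K

Let K be the kelvin reading. The Fahrenheit reading is F = 1.8·K - 459.67.
Require F = -2·K: 1.8·K - 459.67 = -2·K.
(3.8)·K = 459.67  ⇒  K = 120.97.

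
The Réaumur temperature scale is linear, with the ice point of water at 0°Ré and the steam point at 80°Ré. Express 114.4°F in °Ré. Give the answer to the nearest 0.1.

First in Celsius: (114.4 - 32) × 5/9 = 45.7778°C.
Linearly onto the Réaumur scale: 0 + (45.7778 / 100) × (80 - 0) = 36.6°Ré.

36.6°Ré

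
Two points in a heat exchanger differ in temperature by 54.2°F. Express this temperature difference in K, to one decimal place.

An interval of 1°F corresponds to 5/9 K.
54.2 × 5/9 = 30.1.

30.1 K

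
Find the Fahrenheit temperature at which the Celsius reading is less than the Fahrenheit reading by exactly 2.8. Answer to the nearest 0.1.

Let F be the Fahrenheit reading. The Celsius reading is C = 5/9·F - 17.7778.
Require C - F = -2.8: (-4/9)·F - 17.7778 = -2.8.
F = (-2.8 + 17.7778) / (-4/9) = -33.7.

-33.7°F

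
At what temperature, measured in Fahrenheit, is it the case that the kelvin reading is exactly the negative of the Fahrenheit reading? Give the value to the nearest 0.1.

Let F be the Fahrenheit reading. The kelvin reading is K = 5/9·F + 255.372.
Require K = -1·F: 5/9·F + 255.372 = -1·F.
(14/9)·F = -255.372  ⇒  F = -164.2.

-164.2°F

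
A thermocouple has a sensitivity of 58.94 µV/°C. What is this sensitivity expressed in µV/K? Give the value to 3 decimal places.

Since only a temperature interval is involved, the additive offset between the scales drops out.
A change of 1 K is a change of 1°C, so per K the value is 58.94 × 1 = 58.940.

58.940 µV/K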